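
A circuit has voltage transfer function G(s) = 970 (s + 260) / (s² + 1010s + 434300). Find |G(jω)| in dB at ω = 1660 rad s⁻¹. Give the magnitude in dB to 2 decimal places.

|j1660 + 260| = √(1660² + 260²) = 1680
|(j1660)² + 1010(j1660) + 434300| = |-2.3213e+06 + j1.6766e+06| = 2.863e+06
|G(j1660)| = 970 × 1680 / 2.863e+06 = 0.56918
20 log₁₀(0.56918) = -4.895 dB

-4.89 dB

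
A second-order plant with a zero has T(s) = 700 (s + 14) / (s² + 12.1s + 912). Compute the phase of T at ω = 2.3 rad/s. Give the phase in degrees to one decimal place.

7.6°

∠(j2.3 + 14) = arctan(2.3/14) = 9.33°
∠[(j2.3)² + 12.1(j2.3) + 912] = ∠[906.71 + j27.83] = 1.76°
∠T(j2.3) = 9.33° − 1.76° = 7.57°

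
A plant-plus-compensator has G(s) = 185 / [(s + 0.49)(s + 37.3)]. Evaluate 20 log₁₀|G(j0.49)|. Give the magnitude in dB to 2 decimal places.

|j0.49 + 0.49| = √(0.49² + 0.49²) = 0.693
|j0.49 + 37.3| = √(0.49² + 37.3²) = 37.3
|G(j0.49)| = 185 / (0.693 × 37.3) = 7.1567
20 log₁₀(7.1567) = 17.094 dB

17.09 dB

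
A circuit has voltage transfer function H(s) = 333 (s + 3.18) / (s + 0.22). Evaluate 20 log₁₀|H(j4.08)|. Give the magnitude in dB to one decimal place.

52.5 dB

|j4.08 + 3.18| = √(4.08² + 3.18²) = 5.173
|j4.08 + 0.22| = √(4.08² + 0.22²) = 4.086
|H(j4.08)| = 333 × 5.173 / 4.086 = 421.59
20 log₁₀(421.59) = 52.50 dB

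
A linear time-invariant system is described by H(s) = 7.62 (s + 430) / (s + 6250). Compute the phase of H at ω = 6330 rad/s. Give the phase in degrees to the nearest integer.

∠(j6330 + 430) = arctan(6330/430) = 86.11°
∠(j6330 + 6250) = arctan(6330/6250) = 45.36°
∠H(j6330) = 86.11° − 45.36° = 40.75°

41 deg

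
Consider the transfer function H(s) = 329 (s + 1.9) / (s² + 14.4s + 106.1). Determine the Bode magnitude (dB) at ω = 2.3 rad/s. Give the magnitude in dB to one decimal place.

19.3 dB

|j2.3 + 1.9| = √(2.3² + 1.9²) = 2.983
|(j2.3)² + 14.4(j2.3) + 106.1| = |100.81 + j33.12| = 106.1
|H(j2.3)| = 329 × 2.983 / 106.1 = 9.2497
20 log₁₀(9.2497) = 19.32 dB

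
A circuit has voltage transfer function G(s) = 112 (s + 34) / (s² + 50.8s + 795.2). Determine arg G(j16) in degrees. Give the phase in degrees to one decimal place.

-31.2°

∠(j16 + 34) = arctan(16/34) = 25.20°
∠[(j16)² + 50.8(j16) + 795.2] = ∠[539.2 + j812.8] = 56.44°
∠G(j16) = 25.20° − 56.44° = -31.24°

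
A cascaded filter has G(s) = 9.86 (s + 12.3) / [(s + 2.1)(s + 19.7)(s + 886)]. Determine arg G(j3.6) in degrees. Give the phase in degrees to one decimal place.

-54.0 deg

∠(j3.6 + 12.3) = arctan(3.6/12.3) = 16.31°
∠(j3.6 + 2.1) = arctan(3.6/2.1) = 59.74°
∠(j3.6 + 19.7) = arctan(3.6/19.7) = 10.36°
∠(j3.6 + 886) = arctan(3.6/886) = 0.23°
∠G(j3.6) = 16.31° − (59.74° + 10.36° + 0.23°) = -54.02°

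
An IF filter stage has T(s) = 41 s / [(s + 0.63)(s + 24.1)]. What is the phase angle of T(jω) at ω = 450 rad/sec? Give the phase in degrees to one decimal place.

-86.9°

∠(j450) = 90.00°
∠(j450 + 0.63) = arctan(450/0.63) = 89.92°
∠(j450 + 24.1) = arctan(450/24.1) = 86.93°
∠T(j450) = 90.00° − (89.92° + 86.93°) = -86.85°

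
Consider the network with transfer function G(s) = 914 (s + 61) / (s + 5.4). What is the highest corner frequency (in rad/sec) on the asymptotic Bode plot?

61 rad/sec

Break frequencies occur at each pole and zero magnitude: 5.4 rad/sec, 61 rad/sec.
The highest is 61 rad/sec.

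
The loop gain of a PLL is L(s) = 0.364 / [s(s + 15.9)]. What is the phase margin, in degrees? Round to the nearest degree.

Gain crossover: |L(jω)| = 1 at ω ≈ 0.0229 rad/s.
∠L(j0.0229) = −90° − arctan(0.0229/15.9) ≈ -90.08°
PM = 180° + (-90.08°) = 89.92°

90 deg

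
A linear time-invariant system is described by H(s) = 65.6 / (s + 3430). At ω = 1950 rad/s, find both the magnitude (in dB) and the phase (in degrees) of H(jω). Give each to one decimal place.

|j1950 + 3430| = √(1950² + 3430²) = 3946
|H(j1950)| = 65.6 / 3946 = 0.016626
20 log₁₀(0.016626) = -35.58 dB
∠(j1950 + 3430) = arctan(1950/3430) = 29.62°
∠H(j1950) = −29.62° = -29.62°

|H| = -35.6 dB, ∠H = -29.6 deg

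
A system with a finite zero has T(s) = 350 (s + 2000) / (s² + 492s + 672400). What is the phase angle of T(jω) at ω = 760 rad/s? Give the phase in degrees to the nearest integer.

∠(j760 + 2000) = arctan(760/2000) = 20.81°
∠[(j760)² + 492(j760) + 672400] = ∠[94800 + j3.7392e+05] = 75.77°
∠T(j760) = 20.81° − 75.77° = -54.97°

-55°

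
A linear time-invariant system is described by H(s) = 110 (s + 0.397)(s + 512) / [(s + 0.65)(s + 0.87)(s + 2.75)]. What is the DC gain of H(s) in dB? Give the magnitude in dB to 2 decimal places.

83.15 dB

H(0) = 110 × 0.397 × 512 / (0.65 × 0.87 × 2.75) = 14378
20 log₁₀(14378) = 83.154 dB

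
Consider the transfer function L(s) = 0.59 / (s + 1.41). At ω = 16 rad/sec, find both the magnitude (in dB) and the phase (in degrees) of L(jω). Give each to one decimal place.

|L| = -28.7 dB, ∠L = -85.0°

|j16 + 1.41| = √(16² + 1.41²) = 16.06
|L(j16)| = 0.59 / 16.06 = 0.036733
20 log₁₀(0.036733) = -28.70 dB
∠(j16 + 1.41) = arctan(16/1.41) = 84.96°
∠L(j16) = −84.96° = -84.96°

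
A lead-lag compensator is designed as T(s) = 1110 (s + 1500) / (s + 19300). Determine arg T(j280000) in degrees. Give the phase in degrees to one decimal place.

3.6°

∠(j280000 + 1500) = arctan(280000/1500) = 89.69°
∠(j280000 + 19300) = arctan(280000/19300) = 86.06°
∠T(j280000) = 89.69° − 86.06° = 3.64°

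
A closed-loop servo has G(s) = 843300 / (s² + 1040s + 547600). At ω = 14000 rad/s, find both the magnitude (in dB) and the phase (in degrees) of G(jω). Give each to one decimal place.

|G| = -47.3 dB, ∠G = -175.7 deg

|(j14000)² + 1040(j14000) + 547600| = |-1.9545e+08 + j1.456e+07| = 1.96e+08
|G(j14000)| = 843300 / 1.96e+08 = 0.0043027
20 log₁₀(0.0043027) = -47.33 dB
∠[(j14000)² + 1040(j14000) + 547600] = ∠[-1.9545e+08 + j1.456e+07] = 175.74°
∠G(j14000) = −175.74° = -175.74°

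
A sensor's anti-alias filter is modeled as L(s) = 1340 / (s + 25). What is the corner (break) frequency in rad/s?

25 rad/s

The single real pole at s = −25 gives a corner at ω = 25 rad/s.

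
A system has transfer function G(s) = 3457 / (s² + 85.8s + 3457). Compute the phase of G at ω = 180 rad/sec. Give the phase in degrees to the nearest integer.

-152 deg

∠[(j180)² + 85.8(j180) + 3457] = ∠[-28943 + j15444] = 151.92°
∠G(j180) = −151.92° = -151.92°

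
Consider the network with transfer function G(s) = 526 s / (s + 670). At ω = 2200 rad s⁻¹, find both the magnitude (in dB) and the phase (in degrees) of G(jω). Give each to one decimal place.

|j2200| = 2200
|j2200 + 670| = √(2200² + 670²) = 2300
|G(j2200)| = 526 × 2200 / 2300 = 503.18
20 log₁₀(503.18) = 54.03 dB
∠(j2200) = 90.00°
∠(j2200 + 670) = arctan(2200/670) = 73.06°
∠G(j2200) = 90.00° − 73.06° = 16.94°

|G| = 54.0 dB, ∠G = 16.9°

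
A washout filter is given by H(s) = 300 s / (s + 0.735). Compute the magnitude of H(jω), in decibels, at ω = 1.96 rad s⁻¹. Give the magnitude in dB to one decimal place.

|j1.96| = 1.96
|j1.96 + 0.735| = √(1.96² + 0.735²) = 2.093
|H(j1.96)| = 300 × 1.96 / 2.093 = 280.9
20 log₁₀(280.9) = 48.97 dB

49.0 dB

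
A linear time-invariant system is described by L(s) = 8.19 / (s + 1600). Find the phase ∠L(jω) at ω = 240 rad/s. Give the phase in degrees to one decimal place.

-8.5 deg

∠(j240 + 1600) = arctan(240/1600) = 8.53°
∠L(j240) = −8.53° = -8.53°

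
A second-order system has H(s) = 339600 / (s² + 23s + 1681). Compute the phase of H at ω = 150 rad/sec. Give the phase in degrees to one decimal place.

∠[(j150)² + 23(j150) + 1681] = ∠[-20819 + j3450] = 170.59°
∠H(j150) = −170.59° = -170.59°

-170.6°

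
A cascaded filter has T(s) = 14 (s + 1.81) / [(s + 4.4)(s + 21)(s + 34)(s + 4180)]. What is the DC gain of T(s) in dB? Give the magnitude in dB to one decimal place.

-114.3 dB

T(0) = 14 × 1.81 / (4.4 × 21 × 34 × 4180) = 1.9297e-06
20 log₁₀(1.9297e-06) = -114.29 dB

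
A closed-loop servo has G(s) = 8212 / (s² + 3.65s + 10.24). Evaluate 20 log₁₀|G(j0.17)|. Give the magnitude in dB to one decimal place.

|(j0.17)² + 3.65(j0.17) + 10.24| = |10.211 + j0.6205| = 10.23
|G(j0.17)| = 8212 / 10.23 = 802.74
20 log₁₀(802.74) = 58.09 dB

58.1 dB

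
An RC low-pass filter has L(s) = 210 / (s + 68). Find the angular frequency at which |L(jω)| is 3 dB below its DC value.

For a single-pole low-pass, the −3 dB point is at the pole: ω = 68 rad/s.

68 rad/s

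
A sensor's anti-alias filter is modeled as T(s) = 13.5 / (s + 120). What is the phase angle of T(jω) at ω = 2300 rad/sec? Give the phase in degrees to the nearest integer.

-87°

∠(j2300 + 120) = arctan(2300/120) = 87.01°
∠T(j2300) = −87.01° = -87.01°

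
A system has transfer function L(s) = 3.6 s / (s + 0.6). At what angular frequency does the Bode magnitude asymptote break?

0.6 rad/s

The single real pole at s = −0.6 gives a corner at ω = 0.6 rad/s.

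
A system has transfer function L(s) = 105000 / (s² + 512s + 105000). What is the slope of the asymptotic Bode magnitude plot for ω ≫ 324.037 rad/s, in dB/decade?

With 0 zeros and 2 poles, the high-frequency asymptotic slope is 20 × (0 − 2) = -40 dB/decade.

-40 dB/decade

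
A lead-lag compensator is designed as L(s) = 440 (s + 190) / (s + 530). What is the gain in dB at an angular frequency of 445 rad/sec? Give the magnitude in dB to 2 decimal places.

49.76 dB

|j445 + 190| = √(445² + 190²) = 483.9
|j445 + 530| = √(445² + 530²) = 692
|L(j445)| = 440 × 483.9 / 692 = 307.64
20 log₁₀(307.64) = 49.761 dB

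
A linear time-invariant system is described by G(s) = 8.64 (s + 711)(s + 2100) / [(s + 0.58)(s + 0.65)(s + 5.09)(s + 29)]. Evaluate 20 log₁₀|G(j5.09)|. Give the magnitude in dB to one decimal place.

|j5.09 + 711| = √(5.09² + 711²) = 711
|j5.09 + 2100| = √(5.09² + 2100²) = 2100
|j5.09 + 0.58| = √(5.09² + 0.58²) = 5.123
|j5.09 + 0.65| = √(5.09² + 0.65²) = 5.131
|j5.09 + 5.09| = √(5.09² + 5.09²) = 7.198
|j5.09 + 29| = √(5.09² + 29²) = 29.44
|G(j5.09)| = 8.64 × 711 × 2100 / (5.123 × 5.131 × 7.198 × 29.44) = 2315.5
20 log₁₀(2315.5) = 67.29 dB

67.3 dB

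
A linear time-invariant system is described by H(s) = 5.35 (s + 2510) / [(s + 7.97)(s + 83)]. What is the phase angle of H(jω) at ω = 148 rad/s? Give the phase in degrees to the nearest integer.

∠(j148 + 2510) = arctan(148/2510) = 3.37°
∠(j148 + 7.97) = arctan(148/7.97) = 86.92°
∠(j148 + 83) = arctan(148/83) = 60.72°
∠H(j148) = 3.37° − (86.92° + 60.72°) = -144.26°

-144°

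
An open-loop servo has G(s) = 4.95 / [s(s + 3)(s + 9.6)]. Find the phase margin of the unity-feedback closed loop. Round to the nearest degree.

Gain crossover: |G(jω)| = 1 at ω ≈ 0.172 rad/s.
∠G(j0.172) = −90° − arctan(0.172/3) − arctan(0.172/9.6) ≈ -94.30°
PM = 180° + (-94.30°) = 85.70°

86°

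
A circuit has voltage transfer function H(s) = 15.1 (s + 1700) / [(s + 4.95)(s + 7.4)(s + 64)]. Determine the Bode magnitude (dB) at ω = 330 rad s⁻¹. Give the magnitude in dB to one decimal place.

|j330 + 1700| = √(330² + 1700²) = 1732
|j330 + 4.95| = √(330² + 4.95²) = 330
|j330 + 7.4| = √(330² + 7.4²) = 330.1
|j330 + 64| = √(330² + 64²) = 336.1
|H(j330)| = 15.1 × 1732 / (330 × 330.1 × 336.1) = 0.00071407
20 log₁₀(0.00071407) = -62.93 dB

-62.9 dB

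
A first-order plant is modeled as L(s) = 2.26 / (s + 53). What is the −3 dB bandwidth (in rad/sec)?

53 rad/sec

For a single-pole low-pass, the −3 dB point is at the pole: ω = 53 rad/sec.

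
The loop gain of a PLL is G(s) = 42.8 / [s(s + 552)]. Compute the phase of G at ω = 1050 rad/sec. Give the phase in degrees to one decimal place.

∠(j1050 + 552) = arctan(1050/552) = 62.27°
∠(j1050) = 90.00°
∠G(j1050) = − (62.27° + 90.00°) = -152.27°

-152.3 deg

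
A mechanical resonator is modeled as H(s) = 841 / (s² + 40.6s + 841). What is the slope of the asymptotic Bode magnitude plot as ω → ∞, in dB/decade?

With 0 zeros and 2 poles, the high-frequency asymptotic slope is 20 × (0 − 2) = -40 dB/decade.

-40 dB/decade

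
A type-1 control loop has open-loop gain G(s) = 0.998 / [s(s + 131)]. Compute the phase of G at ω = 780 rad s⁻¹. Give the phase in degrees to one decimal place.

-170.5°

∠(j780 + 131) = arctan(780/131) = 80.47°
∠(j780) = 90.00°
∠G(j780) = − (80.47° + 90.00°) = -170.47°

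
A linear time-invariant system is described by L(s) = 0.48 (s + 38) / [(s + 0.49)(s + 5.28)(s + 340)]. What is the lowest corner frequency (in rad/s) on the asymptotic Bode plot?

Break frequencies occur at each pole and zero magnitude: 0.49 rad/s, 5.28 rad/s, 38 rad/s, 340 rad/s.
The lowest is 0.49 rad/s.

0.49 rad/s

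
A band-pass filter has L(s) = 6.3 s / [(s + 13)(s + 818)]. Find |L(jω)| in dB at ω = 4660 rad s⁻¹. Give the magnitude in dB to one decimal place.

|j4660| = 4660
|j4660 + 13| = √(4660² + 13²) = 4660
|j4660 + 818| = √(4660² + 818²) = 4731
|L(j4660)| = 6.3 × 4660 / (4660 × 4731) = 0.0013316
20 log₁₀(0.0013316) = -57.51 dB

-57.5 dB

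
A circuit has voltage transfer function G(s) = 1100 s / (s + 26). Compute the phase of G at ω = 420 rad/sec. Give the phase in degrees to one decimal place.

3.5 deg

∠(j420) = 90.00°
∠(j420 + 26) = arctan(420/26) = 86.46°
∠G(j420) = 90.00° − 86.46° = 3.54°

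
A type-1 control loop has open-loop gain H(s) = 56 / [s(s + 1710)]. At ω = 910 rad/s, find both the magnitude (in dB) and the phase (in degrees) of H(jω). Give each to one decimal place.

|H| = -90.0 dB, ∠H = -118.0°

|j910 + 1710| = √(910² + 1710²) = 1937
|j910| = 910
|H(j910)| = 56 / (1937 × 910) = 3.1769e-05
20 log₁₀(3.1769e-05) = -89.96 dB
∠(j910 + 1710) = arctan(910/1710) = 28.02°
∠(j910) = 90.00°
∠H(j910) = − (28.02° + 90.00°) = -118.02°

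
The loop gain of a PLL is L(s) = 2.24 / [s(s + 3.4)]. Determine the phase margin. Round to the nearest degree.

79°

Gain crossover: |L(jω)| = 1 at ω ≈ 0.647 rad/sec.
∠L(j0.647) = −90° − arctan(0.647/3.4) ≈ -100.78°
PM = 180° + (-100.78°) = 79.22°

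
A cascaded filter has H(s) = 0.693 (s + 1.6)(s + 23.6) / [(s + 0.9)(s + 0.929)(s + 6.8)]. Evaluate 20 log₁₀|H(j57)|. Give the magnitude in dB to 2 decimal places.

|j57 + 1.6| = √(57² + 1.6²) = 57.02
|j57 + 23.6| = √(57² + 23.6²) = 61.69
|j57 + 0.9| = √(57² + 0.9²) = 57.01
|j57 + 0.929| = √(57² + 0.929²) = 57.01
|j57 + 6.8| = √(57² + 6.8²) = 57.4
|H(j57)| = 0.693 × 57.02 × 61.69 / (57.01 × 57.01 × 57.4) = 0.013068
20 log₁₀(0.013068) = -37.676 dB

-37.68 dB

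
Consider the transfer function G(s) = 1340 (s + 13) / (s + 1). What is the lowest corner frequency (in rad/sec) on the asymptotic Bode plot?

1 rad/sec

Break frequencies occur at each pole and zero magnitude: 1 rad/sec, 13 rad/sec.
The lowest is 1 rad/sec.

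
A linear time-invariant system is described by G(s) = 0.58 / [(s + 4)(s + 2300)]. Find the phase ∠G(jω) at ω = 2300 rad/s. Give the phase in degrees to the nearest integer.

∠(j2300 + 4) = arctan(2300/4) = 89.90°
∠(j2300 + 2300) = arctan(2300/2300) = 45.00°
∠G(j2300) = − (89.90° + 45.00°) = -134.90°

-135°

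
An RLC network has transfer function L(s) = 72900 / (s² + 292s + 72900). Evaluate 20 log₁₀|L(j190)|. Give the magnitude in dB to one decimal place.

|(j190)² + 292(j190) + 72900| = |36800 + j55480| = 6.658e+04
|L(j190)| = 72900 / 6.658e+04 = 1.095
20 log₁₀(1.095) = 0.79 dB

0.8 dB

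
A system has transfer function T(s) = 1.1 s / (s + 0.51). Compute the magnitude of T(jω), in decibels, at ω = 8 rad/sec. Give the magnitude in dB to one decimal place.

0.8 dB

|j8| = 8
|j8 + 0.51| = √(8² + 0.51²) = 8.016
|T(j8)| = 1.1 × 8 / 8.016 = 1.0978
20 log₁₀(1.0978) = 0.81 dB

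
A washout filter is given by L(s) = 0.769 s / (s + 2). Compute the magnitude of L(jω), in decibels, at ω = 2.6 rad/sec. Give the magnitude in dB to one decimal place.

|j2.6| = 2.6
|j2.6 + 2| = √(2.6² + 2²) = 3.28
|L(j2.6)| = 0.769 × 2.6 / 3.28 = 0.60953
20 log₁₀(0.60953) = -4.30 dB

-4.3 dB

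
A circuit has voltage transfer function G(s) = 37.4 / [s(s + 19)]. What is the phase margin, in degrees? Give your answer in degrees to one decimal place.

Gain crossover: |G(jω)| = 1 at ω ≈ 1.96 rad/s.
∠G(j1.96) = −90° − arctan(1.96/19) ≈ -95.88°
PM = 180° + (-95.88°) = 84.12°

84.1°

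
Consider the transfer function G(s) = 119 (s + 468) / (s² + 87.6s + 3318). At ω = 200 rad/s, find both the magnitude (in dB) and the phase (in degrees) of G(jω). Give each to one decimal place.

|G| = 3.5 dB, ∠G = -131.3 deg

|j200 + 468| = √(200² + 468²) = 508.9
|(j200)² + 87.6(j200) + 3318| = |-36682 + j17520| = 4.065e+04
|G(j200)| = 119 × 508.9 / 4.065e+04 = 1.4899
20 log₁₀(1.4899) = 3.46 dB
∠(j200 + 468) = arctan(200/468) = 23.14°
∠[(j200)² + 87.6(j200) + 3318] = ∠[-36682 + j17520] = 154.47°
∠G(j200) = 23.14° − 154.47° = -131.33°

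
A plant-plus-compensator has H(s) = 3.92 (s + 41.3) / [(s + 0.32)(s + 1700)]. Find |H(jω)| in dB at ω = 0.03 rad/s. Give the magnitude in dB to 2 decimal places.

|j0.03 + 41.3| = √(0.03² + 41.3²) = 41.3
|j0.03 + 0.32| = √(0.03² + 0.32²) = 0.3214
|j0.03 + 1700| = √(0.03² + 1700²) = 1700
|H(j0.03)| = 3.92 × 41.3 / (0.3214 × 1700) = 0.2963
20 log₁₀(0.2963) = -10.565 dB

-10.57 dB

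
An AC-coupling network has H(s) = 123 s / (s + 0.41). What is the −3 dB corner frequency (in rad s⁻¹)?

For a single-pole high-pass, the −3 dB point is at the pole: ω = 0.41 rad s⁻¹.

0.41 rad s⁻¹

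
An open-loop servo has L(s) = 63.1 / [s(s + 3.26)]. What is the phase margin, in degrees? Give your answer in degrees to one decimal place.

23.2°

Gain crossover: |L(jω)| = 1 at ω ≈ 7.62 rad/sec.
∠L(j7.62) = −90° − arctan(7.62/3.26) ≈ -156.83°
PM = 180° + (-156.83°) = 23.17°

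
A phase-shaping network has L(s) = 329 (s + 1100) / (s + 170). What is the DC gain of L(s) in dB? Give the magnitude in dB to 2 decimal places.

L(0) = 329 × 1100 / 170 = 2128.8
20 log₁₀(2128.8) = 66.563 dB

66.56 dB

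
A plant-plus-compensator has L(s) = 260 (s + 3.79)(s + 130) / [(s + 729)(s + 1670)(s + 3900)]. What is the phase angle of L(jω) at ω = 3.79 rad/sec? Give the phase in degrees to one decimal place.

∠(j3.79 + 3.79) = arctan(3.79/3.79) = 45.00°
∠(j3.79 + 130) = arctan(3.79/130) = 1.67°
∠(j3.79 + 729) = arctan(3.79/729) = 0.30°
∠(j3.79 + 1670) = arctan(3.79/1670) = 0.13°
∠(j3.79 + 3900) = arctan(3.79/3900) = 0.06°
∠L(j3.79) = 45.00° + 1.67° − (0.30° + 0.13° + 0.06°) = 46.19°

46.2 deg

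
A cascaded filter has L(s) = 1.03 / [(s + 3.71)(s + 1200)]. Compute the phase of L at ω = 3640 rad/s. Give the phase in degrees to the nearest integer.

-162°

∠(j3640 + 3.71) = arctan(3640/3.71) = 89.94°
∠(j3640 + 1200) = arctan(3640/1200) = 71.75°
∠L(j3640) = − (89.94° + 71.75°) = -161.70°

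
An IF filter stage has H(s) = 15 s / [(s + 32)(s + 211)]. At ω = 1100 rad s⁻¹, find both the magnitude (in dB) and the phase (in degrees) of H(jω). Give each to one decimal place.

|H| = -37.5 dB, ∠H = -77.5°

|j1100| = 1100
|j1100 + 32| = √(1100² + 32²) = 1100
|j1100 + 211| = √(1100² + 211²) = 1120
|H(j1100)| = 15 × 1100 / (1100 × 1120) = 0.013387
20 log₁₀(0.013387) = -37.47 dB
∠(j1100) = 90.00°
∠(j1100 + 32) = arctan(1100/32) = 88.33°
∠(j1100 + 211) = arctan(1100/211) = 79.14°
∠H(j1100) = 90.00° − (88.33° + 79.14°) = -77.48°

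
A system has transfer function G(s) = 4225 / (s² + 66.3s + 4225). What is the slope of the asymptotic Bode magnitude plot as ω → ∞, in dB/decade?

-40 dB/decade

With 0 zeros and 2 poles, the high-frequency asymptotic slope is 20 × (0 − 2) = -40 dB/decade.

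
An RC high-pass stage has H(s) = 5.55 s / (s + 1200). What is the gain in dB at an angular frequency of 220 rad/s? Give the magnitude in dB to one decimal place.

0.0 dB

|j220| = 220
|j220 + 1200| = √(220² + 1200²) = 1220
|H(j220)| = 5.55 × 220 / 1220 = 1.0008
20 log₁₀(1.0008) = 0.01 dB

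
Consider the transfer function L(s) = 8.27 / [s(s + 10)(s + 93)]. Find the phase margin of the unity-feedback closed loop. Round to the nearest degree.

90°

Gain crossover: |L(jω)| = 1 at ω ≈ 0.00889 rad s⁻¹.
∠L(j0.00889) = −90° − arctan(0.00889/10) − arctan(0.00889/93) ≈ -90.06°
PM = 180° + (-90.06°) = 89.94°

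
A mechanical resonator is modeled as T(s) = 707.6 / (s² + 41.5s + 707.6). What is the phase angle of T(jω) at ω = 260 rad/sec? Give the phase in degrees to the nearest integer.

-171 deg

∠[(j260)² + 41.5(j260) + 707.6] = ∠[-66892 + j10790] = 170.84°
∠T(j260) = −170.84° = -170.84°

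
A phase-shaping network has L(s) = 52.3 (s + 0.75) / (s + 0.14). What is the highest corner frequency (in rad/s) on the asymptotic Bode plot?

0.75 rad/s

Break frequencies occur at each pole and zero magnitude: 0.14 rad/s, 0.75 rad/s.
The highest is 0.75 rad/s.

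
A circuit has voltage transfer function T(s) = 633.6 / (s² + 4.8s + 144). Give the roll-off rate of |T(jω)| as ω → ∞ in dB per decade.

-40 dB/decade

With 0 zeros and 2 poles, the high-frequency asymptotic slope is 20 × (0 − 2) = -40 dB/decade.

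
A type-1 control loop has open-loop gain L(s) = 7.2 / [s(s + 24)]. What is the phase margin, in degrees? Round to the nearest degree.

89 deg

Gain crossover: |L(jω)| = 1 at ω ≈ 0.3 rad/s.
∠L(j0.3) = −90° − arctan(0.3/24) ≈ -90.72°
PM = 180° + (-90.72°) = 89.28°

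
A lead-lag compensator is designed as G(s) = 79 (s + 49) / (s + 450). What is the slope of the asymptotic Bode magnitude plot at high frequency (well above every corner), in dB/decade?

With 1 zero and 1 pole, the high-frequency asymptotic slope is 20 × (1 − 1) = 0 dB/decade.

0 dB/decade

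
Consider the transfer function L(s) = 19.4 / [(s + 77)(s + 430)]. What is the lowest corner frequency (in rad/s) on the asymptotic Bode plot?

Break frequencies occur at each pole and zero magnitude: 77 rad/s, 430 rad/s.
The lowest is 77 rad/s.

77 rad/s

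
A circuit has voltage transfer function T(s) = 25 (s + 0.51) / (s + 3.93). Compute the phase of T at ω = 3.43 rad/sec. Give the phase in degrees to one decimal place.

∠(j3.43 + 0.51) = arctan(3.43/0.51) = 81.54°
∠(j3.43 + 3.93) = arctan(3.43/3.93) = 41.11°
∠T(j3.43) = 81.54° − 41.11° = 40.43°

40.4°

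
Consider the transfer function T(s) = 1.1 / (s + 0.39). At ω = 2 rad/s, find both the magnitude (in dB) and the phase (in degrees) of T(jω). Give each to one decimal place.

|T| = -5.4 dB, ∠T = -79.0 deg

|j2 + 0.39| = √(2² + 0.39²) = 2.038
|T(j2)| = 1.1 / 2.038 = 0.53983
20 log₁₀(0.53983) = -5.35 dB
∠(j2 + 0.39) = arctan(2/0.39) = 78.97°
∠T(j2) = −78.97° = -78.97°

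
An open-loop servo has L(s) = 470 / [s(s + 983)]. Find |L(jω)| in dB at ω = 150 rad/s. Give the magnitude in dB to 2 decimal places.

|j150 + 983| = √(150² + 983²) = 994.4
|j150| = 150
|L(j150)| = 470 / (994.4 × 150) = 0.003151
20 log₁₀(0.003151) = -50.031 dB

-50.03 dB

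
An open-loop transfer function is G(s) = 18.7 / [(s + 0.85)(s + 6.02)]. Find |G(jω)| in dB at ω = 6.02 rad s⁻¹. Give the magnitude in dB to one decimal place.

-8.8 dB

|j6.02 + 0.85| = √(6.02² + 0.85²) = 6.08
|j6.02 + 6.02| = √(6.02² + 6.02²) = 8.514
|G(j6.02)| = 18.7 / (6.08 × 8.514) = 0.36128
20 log₁₀(0.36128) = -8.84 dB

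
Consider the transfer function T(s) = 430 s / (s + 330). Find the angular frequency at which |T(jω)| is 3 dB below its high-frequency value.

330 rad s⁻¹

For a single-pole high-pass, the −3 dB point is at the pole: ω = 330 rad s⁻¹.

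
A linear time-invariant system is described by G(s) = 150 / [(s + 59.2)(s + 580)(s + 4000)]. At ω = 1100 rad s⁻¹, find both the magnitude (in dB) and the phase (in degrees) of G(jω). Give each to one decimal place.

|G| = -151.6 dB, ∠G = -164.5°

|j1100 + 59.2| = √(1100² + 59.2²) = 1102
|j1100 + 580| = √(1100² + 580²) = 1244
|j1100 + 4000| = √(1100² + 4000²) = 4148
|G(j1100)| = 150 / (1102 × 1244 × 4148) = 2.6395e-08
20 log₁₀(2.6395e-08) = -151.57 dB
∠(j1100 + 59.2) = arctan(1100/59.2) = 86.92°
∠(j1100 + 580) = arctan(1100/580) = 62.20°
∠(j1100 + 4000) = arctan(1100/4000) = 15.38°
∠G(j1100) = − (86.92° + 62.20° + 15.38°) = -164.49°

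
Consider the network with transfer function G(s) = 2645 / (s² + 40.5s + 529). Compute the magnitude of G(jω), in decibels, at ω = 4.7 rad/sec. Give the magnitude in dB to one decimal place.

|(j4.7)² + 40.5(j4.7) + 529| = |506.91 + j190.35| = 541.5
|G(j4.7)| = 2645 / 541.5 = 4.8848
20 log₁₀(4.8848) = 13.78 dB

13.8 dB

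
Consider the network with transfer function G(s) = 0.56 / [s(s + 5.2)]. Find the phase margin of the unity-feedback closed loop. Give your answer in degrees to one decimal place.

Gain crossover: |G(jω)| = 1 at ω ≈ 0.108 rad/s.
∠G(j0.108) = −90° − arctan(0.108/5.2) ≈ -91.19°
PM = 180° + (-91.19°) = 88.81°

88.8 deg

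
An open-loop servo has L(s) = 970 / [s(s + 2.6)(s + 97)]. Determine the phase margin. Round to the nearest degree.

43°

Gain crossover: |L(jω)| = 1 at ω ≈ 2.68 rad/s.
∠L(j2.68) = −90° − arctan(2.68/2.6) − arctan(2.68/97) ≈ -137.43°
PM = 180° + (-137.43°) = 42.57°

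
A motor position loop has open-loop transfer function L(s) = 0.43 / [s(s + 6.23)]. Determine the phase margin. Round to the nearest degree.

Gain crossover: |L(jω)| = 1 at ω ≈ 0.069 rad/s.
∠L(j0.069) = −90° − arctan(0.069/6.23) ≈ -90.63°
PM = 180° + (-90.63°) = 89.37°

89°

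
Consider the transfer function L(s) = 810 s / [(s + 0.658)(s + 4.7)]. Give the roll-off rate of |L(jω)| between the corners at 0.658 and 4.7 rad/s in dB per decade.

0 dB/decade

In this band the factors already past their corner are: 1 differentiator zero, pole at 0.658; net slope = 0 dB/decade.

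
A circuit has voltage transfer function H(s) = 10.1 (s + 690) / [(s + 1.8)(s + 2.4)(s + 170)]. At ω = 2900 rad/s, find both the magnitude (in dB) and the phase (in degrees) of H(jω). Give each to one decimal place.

|H| = -118.2 dB, ∠H = -189.9°

|j2900 + 690| = √(2900² + 690²) = 2981
|j2900 + 1.8| = √(2900² + 1.8²) = 2900
|j2900 + 2.4| = √(2900² + 2.4²) = 2900
|j2900 + 170| = √(2900² + 170²) = 2905
|H(j2900)| = 10.1 × 2981 / (2900 × 2900 × 2905) = 1.2324e-06
20 log₁₀(1.2324e-06) = -118.19 dB
∠(j2900 + 690) = arctan(2900/690) = 76.62°
∠(j2900 + 1.8) = arctan(2900/1.8) = 89.96°
∠(j2900 + 2.4) = arctan(2900/2.4) = 89.95°
∠(j2900 + 170) = arctan(2900/170) = 86.65°
∠H(j2900) = 76.62° − (89.96° + 89.95° + 86.65°) = -189.95°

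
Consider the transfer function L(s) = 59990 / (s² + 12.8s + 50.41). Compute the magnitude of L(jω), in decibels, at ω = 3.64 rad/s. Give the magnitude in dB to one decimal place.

60.1 dB

|(j3.64)² + 12.8(j3.64) + 50.41| = |37.16 + j46.592| = 59.6
|L(j3.64)| = 59990 / 59.6 = 1006.6
20 log₁₀(1006.6) = 60.06 dB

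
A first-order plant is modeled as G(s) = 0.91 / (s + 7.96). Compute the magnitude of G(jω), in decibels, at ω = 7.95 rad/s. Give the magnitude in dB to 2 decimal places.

-21.84 dB

|j7.95 + 7.96| = √(7.95² + 7.96²) = 11.25
|G(j7.95)| = 0.91 / 11.25 = 0.080888
20 log₁₀(0.080888) = -21.842 dB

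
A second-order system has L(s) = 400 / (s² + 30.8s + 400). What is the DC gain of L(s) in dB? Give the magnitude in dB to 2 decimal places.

0.00 dB

L(0) = 400 / 400 = 1
20 log₁₀(1) = 0.000 dB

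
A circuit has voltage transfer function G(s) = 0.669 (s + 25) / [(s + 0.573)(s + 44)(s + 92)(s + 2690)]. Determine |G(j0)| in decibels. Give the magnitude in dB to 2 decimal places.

G(0) = 0.669 × 25 / (0.573 × 44 × 92 × 2690) = 2.6805e-06
20 log₁₀(2.6805e-06) = -111.436 dB

-111.44 dB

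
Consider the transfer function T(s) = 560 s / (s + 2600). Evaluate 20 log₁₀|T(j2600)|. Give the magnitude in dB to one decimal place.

|j2600| = 2600
|j2600 + 2600| = √(2600² + 2600²) = 3677
|T(j2600)| = 560 × 2600 / 3677 = 395.98
20 log₁₀(395.98) = 51.95 dB

52.0 dB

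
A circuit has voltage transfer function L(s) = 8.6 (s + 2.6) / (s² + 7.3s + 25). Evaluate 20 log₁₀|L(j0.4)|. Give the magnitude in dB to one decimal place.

-0.9 dB

|j0.4 + 2.6| = √(0.4² + 2.6²) = 2.631
|(j0.4)² + 7.3(j0.4) + 25| = |24.84 + j2.92| = 25.01
|L(j0.4)| = 8.6 × 2.631 / 25.01 = 0.90452
20 log₁₀(0.90452) = -0.87 dB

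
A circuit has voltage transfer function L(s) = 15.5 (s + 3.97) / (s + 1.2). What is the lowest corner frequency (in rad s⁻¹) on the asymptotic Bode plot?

Break frequencies occur at each pole and zero magnitude: 1.2 rad s⁻¹, 3.97 rad s⁻¹.
The lowest is 1.2 rad s⁻¹.

1.2 rad s⁻¹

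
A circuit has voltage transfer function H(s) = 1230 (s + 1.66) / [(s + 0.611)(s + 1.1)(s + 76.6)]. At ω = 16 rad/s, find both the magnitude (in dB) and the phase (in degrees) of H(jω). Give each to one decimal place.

|H| = -0.1 dB, ∠H = -101.6°

|j16 + 1.66| = √(16² + 1.66²) = 16.09
|j16 + 0.611| = √(16² + 0.611²) = 16.01
|j16 + 1.1| = √(16² + 1.1²) = 16.04
|j16 + 76.6| = √(16² + 76.6²) = 78.25
|H(j16)| = 1230 × 16.09 / (16.01 × 16.04 × 78.25) = 0.98462
20 log₁₀(0.98462) = -0.13 dB
∠(j16 + 1.66) = arctan(16/1.66) = 84.08°
∠(j16 + 0.611) = arctan(16/0.611) = 87.81°
∠(j16 + 1.1) = arctan(16/1.1) = 86.07°
∠(j16 + 76.6) = arctan(16/76.6) = 11.80°
∠H(j16) = 84.08° − (87.81° + 86.07° + 11.80°) = -101.60°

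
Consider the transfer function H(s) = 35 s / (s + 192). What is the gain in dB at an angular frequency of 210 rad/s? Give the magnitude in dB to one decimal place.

28.2 dB

|j210| = 210
|j210 + 192| = √(210² + 192²) = 284.5
|H(j210)| = 35 × 210 / 284.5 = 25.831
20 log₁₀(25.831) = 28.24 dB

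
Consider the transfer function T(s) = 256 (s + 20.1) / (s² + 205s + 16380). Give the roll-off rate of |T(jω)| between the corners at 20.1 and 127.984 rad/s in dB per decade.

20 dB/decade

In this band the factors already past their corner are: zero at 20.1; net slope = 20 dB/decade.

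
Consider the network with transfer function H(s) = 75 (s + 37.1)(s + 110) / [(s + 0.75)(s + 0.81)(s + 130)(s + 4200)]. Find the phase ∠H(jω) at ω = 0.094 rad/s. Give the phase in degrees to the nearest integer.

-14°

∠(j0.094 + 37.1) = arctan(0.094/37.1) = 0.15°
∠(j0.094 + 110) = arctan(0.094/110) = 0.05°
∠(j0.094 + 0.75) = arctan(0.094/0.75) = 7.14°
∠(j0.094 + 0.81) = arctan(0.094/0.81) = 6.62°
∠(j0.094 + 130) = arctan(0.094/130) = 0.04°
∠(j0.094 + 4200) = arctan(0.094/4200) = 0.00°
∠H(j0.094) = 0.15° + 0.05° − (7.14° + 6.62° + 0.04° + 0.00°) = -13.61°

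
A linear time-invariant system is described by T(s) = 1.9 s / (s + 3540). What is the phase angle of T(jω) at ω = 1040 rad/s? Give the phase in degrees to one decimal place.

∠(j1040) = 90.00°
∠(j1040 + 3540) = arctan(1040/3540) = 16.37°
∠T(j1040) = 90.00° − 16.37° = 73.63°

73.6°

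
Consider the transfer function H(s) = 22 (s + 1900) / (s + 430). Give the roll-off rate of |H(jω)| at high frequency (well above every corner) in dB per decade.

With 1 zero and 1 pole, the high-frequency asymptotic slope is 20 × (1 − 1) = 0 dB/decade.

0 dB/decade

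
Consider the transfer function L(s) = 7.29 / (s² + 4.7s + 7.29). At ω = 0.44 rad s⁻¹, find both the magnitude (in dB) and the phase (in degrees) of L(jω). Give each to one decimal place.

|(j0.44)² + 4.7(j0.44) + 7.29| = |7.0964 + j2.068| = 7.392
|L(j0.44)| = 7.29 / 7.392 = 0.98626
20 log₁₀(0.98626) = -0.12 dB
∠[(j0.44)² + 4.7(j0.44) + 7.29] = ∠[7.0964 + j2.068] = 16.25°
∠L(j0.44) = −16.25° = -16.25°

|L| = -0.1 dB, ∠L = -16.2°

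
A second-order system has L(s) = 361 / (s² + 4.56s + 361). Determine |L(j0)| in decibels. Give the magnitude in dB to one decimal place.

L(0) = 361 / 361 = 1
20 log₁₀(1) = 0.00 dB

0.0 dB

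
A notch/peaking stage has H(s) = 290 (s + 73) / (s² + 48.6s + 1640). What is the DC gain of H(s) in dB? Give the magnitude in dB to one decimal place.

H(0) = 290 × 73 / 1640 = 12.909
20 log₁₀(12.909) = 22.22 dB

22.2 dB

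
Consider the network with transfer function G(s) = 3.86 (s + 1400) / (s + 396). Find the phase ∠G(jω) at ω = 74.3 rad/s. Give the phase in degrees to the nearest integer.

∠(j74.3 + 1400) = arctan(74.3/1400) = 3.04°
∠(j74.3 + 396) = arctan(74.3/396) = 10.63°
∠G(j74.3) = 3.04° − 10.63° = -7.59°

-8°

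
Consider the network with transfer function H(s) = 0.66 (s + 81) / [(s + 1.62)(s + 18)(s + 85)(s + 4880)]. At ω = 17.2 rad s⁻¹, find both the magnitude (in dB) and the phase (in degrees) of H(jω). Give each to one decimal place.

|H| = -130.5 dB, ∠H = -128.0°

|j17.2 + 81| = √(17.2² + 81²) = 82.81
|j17.2 + 1.62| = √(17.2² + 1.62²) = 17.28
|j17.2 + 18| = √(17.2² + 18²) = 24.9
|j17.2 + 85| = √(17.2² + 85²) = 86.72
|j17.2 + 4880| = √(17.2² + 4880²) = 4880
|H(j17.2)| = 0.66 × 82.81 / (17.28 × 24.9 × 86.72 × 4880) = 3.0024e-07
20 log₁₀(3.0024e-07) = -130.45 dB
∠(j17.2 + 81) = arctan(17.2/81) = 11.99°
∠(j17.2 + 1.62) = arctan(17.2/1.62) = 84.62°
∠(j17.2 + 18) = arctan(17.2/18) = 43.70°
∠(j17.2 + 85) = arctan(17.2/85) = 11.44°
∠(j17.2 + 4880) = arctan(17.2/4880) = 0.20°
∠H(j17.2) = 11.99° − (84.62° + 43.70° + 11.44° + 0.20°) = -127.97°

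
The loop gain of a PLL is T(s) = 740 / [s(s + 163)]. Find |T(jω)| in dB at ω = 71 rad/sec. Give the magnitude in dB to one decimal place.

|j71 + 163| = √(71² + 163²) = 177.8
|j71| = 71
|T(j71)| = 740 / (177.8 × 71) = 0.058622
20 log₁₀(0.058622) = -24.64 dB

-24.6 dB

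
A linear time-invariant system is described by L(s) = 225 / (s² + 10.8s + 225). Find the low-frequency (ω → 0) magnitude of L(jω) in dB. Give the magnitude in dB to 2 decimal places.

L(0) = 225 / 225 = 1
20 log₁₀(1) = 0.000 dB

0.00 dB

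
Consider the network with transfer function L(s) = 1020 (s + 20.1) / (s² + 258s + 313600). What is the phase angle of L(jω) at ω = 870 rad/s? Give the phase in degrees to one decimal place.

∠(j870 + 20.1) = arctan(870/20.1) = 88.68°
∠[(j870)² + 258(j870) + 313600] = ∠[-4.433e+05 + j2.2446e+05] = 153.15°
∠L(j870) = 88.68° − 153.15° = -64.47°

-64.5°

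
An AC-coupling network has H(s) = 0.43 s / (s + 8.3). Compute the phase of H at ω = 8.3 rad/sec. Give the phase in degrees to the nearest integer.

∠(j8.3) = 90.00°
∠(j8.3 + 8.3) = arctan(8.3/8.3) = 45.00°
∠H(j8.3) = 90.00° − 45.00° = 45.00°

45°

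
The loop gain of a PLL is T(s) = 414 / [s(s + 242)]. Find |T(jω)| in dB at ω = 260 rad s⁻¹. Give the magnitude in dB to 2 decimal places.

-46.97 dB

|j260 + 242| = √(260² + 242²) = 355.2
|j260| = 260
|T(j260)| = 414 / (355.2 × 260) = 0.0044829
20 log₁₀(0.0044829) = -46.969 dB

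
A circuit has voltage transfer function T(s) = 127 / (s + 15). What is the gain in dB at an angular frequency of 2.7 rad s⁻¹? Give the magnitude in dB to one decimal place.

|j2.7 + 15| = √(2.7² + 15²) = 15.24
|T(j2.7)| = 127 / 15.24 = 8.3328
20 log₁₀(8.3328) = 18.42 dB

18.4 dB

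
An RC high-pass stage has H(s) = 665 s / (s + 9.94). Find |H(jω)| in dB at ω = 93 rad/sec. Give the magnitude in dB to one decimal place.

56.4 dB

|j93| = 93
|j93 + 9.94| = √(93² + 9.94²) = 93.53
|H(j93)| = 665 × 93 / 93.53 = 661.23
20 log₁₀(661.23) = 56.41 dB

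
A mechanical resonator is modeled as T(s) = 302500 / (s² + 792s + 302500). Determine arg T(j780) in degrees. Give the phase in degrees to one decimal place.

∠[(j780)² + 792(j780) + 302500] = ∠[-3.059e+05 + j6.1776e+05] = 116.34°
∠T(j780) = −116.34° = -116.34°

-116.3°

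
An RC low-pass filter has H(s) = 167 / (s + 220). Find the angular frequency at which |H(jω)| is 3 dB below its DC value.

For a single-pole low-pass, the −3 dB point is at the pole: ω = 220 rad/s.

220 rad/s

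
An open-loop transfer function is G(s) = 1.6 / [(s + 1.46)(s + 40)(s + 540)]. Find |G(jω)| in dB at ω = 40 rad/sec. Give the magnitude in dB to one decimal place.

|j40 + 1.46| = √(40² + 1.46²) = 40.03
|j40 + 40| = √(40² + 40²) = 56.57
|j40 + 540| = √(40² + 540²) = 541.5
|G(j40)| = 1.6 / (40.03 × 56.57 × 541.5) = 1.305e-06
20 log₁₀(1.305e-06) = -117.69 dB

-117.7 dB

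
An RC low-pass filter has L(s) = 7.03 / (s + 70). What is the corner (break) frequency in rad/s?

70 rad/s

The single real pole at s = −70 gives a corner at ω = 70 rad/s.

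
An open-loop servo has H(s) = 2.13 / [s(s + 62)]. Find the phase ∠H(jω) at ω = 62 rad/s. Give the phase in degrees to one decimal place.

-135.0°

∠(j62 + 62) = arctan(62/62) = 45.00°
∠(j62) = 90.00°
∠H(j62) = − (45.00° + 90.00°) = -135.00°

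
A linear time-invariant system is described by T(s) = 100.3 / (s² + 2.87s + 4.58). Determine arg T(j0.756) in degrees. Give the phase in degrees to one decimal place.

∠[(j0.756)² + 2.87(j0.756) + 4.58] = ∠[4.0085 + j2.1697] = 28.43°
∠T(j0.756) = −28.43° = -28.43°

-28.4°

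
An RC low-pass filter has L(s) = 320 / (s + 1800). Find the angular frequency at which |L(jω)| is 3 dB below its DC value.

1800 rad s⁻¹

For a single-pole low-pass, the −3 dB point is at the pole: ω = 1800 rad s⁻¹.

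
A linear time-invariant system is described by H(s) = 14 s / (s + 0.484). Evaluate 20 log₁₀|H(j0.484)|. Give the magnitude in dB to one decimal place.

19.9 dB

|j0.484| = 0.484
|j0.484 + 0.484| = √(0.484² + 0.484²) = 0.6845
|H(j0.484)| = 14 × 0.484 / 0.6845 = 9.8995
20 log₁₀(9.8995) = 19.91 dB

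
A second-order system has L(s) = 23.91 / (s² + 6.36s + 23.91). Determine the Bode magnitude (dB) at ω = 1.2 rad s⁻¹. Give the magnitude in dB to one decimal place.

0.1 dB

|(j1.2)² + 6.36(j1.2) + 23.91| = |22.47 + j7.632| = 23.73
|L(j1.2)| = 23.91 / 23.73 = 1.0076
20 log₁₀(1.0076) = 0.07 dB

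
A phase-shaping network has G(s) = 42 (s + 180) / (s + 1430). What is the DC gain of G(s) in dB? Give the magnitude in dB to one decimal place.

14.5 dB

G(0) = 42 × 180 / 1430 = 5.2867
20 log₁₀(5.2867) = 14.46 dB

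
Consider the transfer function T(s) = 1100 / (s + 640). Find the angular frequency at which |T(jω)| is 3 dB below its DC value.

640 rad/s

For a single-pole low-pass, the −3 dB point is at the pole: ω = 640 rad/s.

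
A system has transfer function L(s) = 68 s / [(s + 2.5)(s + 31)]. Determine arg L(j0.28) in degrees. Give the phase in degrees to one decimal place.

83.1°

∠(j0.28) = 90.00°
∠(j0.28 + 2.5) = arctan(0.28/2.5) = 6.39°
∠(j0.28 + 31) = arctan(0.28/31) = 0.52°
∠L(j0.28) = 90.00° − (6.39° + 0.52°) = 83.09°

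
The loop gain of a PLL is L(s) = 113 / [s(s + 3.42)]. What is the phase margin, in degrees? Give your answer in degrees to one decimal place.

Gain crossover: |L(jω)| = 1 at ω ≈ 10.4 rad s⁻¹.
∠L(j10.4) = −90° − arctan(10.4/3.42) ≈ -161.73°
PM = 180° + (-161.73°) = 18.27°

18.3 deg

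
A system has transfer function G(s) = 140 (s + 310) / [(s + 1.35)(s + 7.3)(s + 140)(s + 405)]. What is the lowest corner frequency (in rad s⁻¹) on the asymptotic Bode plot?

1.35 rad s⁻¹

Break frequencies occur at each pole and zero magnitude: 1.35 rad s⁻¹, 7.3 rad s⁻¹, 140 rad s⁻¹, 310 rad s⁻¹, 405 rad s⁻¹.
The lowest is 1.35 rad s⁻¹.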